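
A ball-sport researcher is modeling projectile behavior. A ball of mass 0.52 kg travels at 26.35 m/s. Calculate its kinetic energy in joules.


KE = 0.5 * m * v^2
KE = 0.5 * 0.52 * 26.35^2
KE = 0.5 * 0.52 * 694.3225 = 180.5239 J

180.5239 J


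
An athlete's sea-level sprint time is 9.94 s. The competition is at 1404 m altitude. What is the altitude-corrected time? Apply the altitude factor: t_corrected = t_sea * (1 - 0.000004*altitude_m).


Correction factor = 1 - 0.000004 * 1404 = 0.994384
t_corrected = t_sea * factor = 9.94 * 0.994384
t_corrected = 9.8842 s

9.8842 s


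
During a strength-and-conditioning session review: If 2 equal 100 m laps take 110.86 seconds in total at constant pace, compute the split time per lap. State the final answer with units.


Split time = total_time / n_laps = 110.86 / 2
Split time = 55.43 s per lap

55.43 s


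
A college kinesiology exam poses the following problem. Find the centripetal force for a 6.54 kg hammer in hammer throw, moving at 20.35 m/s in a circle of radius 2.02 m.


Fc = m * v^2 / r
v^2 = 20.35^2 = 414.1225
Fc = 6.54 * 414.1225 / 2.02
Fc = 2708.3612 / 2.02 = 1340.7728 N

1340.7728 N


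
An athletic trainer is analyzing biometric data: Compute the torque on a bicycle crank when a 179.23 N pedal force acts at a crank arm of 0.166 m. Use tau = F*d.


tau = F * d
tau = 179.23 * 0.166
tau = 29.7522 N*m

29.7522 N*m


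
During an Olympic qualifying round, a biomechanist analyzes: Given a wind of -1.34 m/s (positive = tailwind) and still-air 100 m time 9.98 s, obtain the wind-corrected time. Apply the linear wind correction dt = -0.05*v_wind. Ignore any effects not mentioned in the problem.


dt = -0.05 * v_wind = -0.05 * -1.34 = 0.067 s
t_corrected = t_still + dt = 9.98 + (0.067)
t_corrected = 10.047 s

10.047 s


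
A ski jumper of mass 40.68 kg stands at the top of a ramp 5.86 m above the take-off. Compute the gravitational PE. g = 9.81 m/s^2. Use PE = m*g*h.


PE = m * g * h
PE = 40.68 * 9.81 * 5.86
PE = 399.0708 * 5.86 = 2338.5549 J

2338.5549 J


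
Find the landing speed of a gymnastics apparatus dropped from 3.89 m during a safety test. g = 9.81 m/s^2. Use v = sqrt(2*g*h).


v = sqrt(2 * g * h)
v = sqrt(2 * 9.81 * 3.89)
v = sqrt(76.3218) = 8.7362 m/s

8.7362 m/s


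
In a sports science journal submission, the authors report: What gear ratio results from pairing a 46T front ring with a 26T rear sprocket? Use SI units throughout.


GR = front_teeth / rear_teeth
GR = 46 / 26
GR = 1.7692

1.7692


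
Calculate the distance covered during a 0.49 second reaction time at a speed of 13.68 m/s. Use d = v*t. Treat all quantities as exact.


d = v * t
d = 13.68 * 0.49
d = 6.7032 m

6.7032 m


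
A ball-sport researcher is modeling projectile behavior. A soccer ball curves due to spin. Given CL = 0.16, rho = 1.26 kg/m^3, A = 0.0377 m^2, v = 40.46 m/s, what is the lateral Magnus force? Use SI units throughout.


FM = 0.5 * CL * rho * A * v^2
FM = 0.5 * 0.16 * 1.26 * 0.0377 * 40.46^2
v^2 = 1637.0116
FM = 0.5 * 0.16 * 1.26 * 0.0377 * 1637.0116 = 6.2209 N

6.2209 N


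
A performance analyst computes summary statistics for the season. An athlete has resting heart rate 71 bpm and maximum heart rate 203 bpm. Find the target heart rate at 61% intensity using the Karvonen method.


Target = HRrest + pct*(HRmax - HRrest)
Heart rate reserve = HRmax - HRrest = 203 - 71 = 132 bpm
Fraction = 61% = 0.61
Target = 71 + 0.61 * 132
Target = 71 + 80.52 = 151.52 bpm

151.52 bpm


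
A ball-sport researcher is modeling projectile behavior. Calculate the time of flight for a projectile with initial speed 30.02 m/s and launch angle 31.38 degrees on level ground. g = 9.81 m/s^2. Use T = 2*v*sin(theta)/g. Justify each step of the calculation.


T = 2*v*sin(theta)/g
sin(theta) = sin(31.38 deg) = 0.5207
T = 2*30.02*0.5207 / 9.81
T = 31.2635 / 9.81 = 3.1869 s

3.1869 s


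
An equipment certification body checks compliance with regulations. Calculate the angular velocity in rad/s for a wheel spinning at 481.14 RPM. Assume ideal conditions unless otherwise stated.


omega = RPM * 2 * pi / 60
omega = 481.14 * 2 * 3.14159 / 60
omega = 3023.0918 / 60 = 50.3849 rad/s

50.3849 rad/s


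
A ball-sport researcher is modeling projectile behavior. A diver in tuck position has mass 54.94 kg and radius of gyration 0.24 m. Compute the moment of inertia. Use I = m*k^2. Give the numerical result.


I = m * k^2
I = 54.94 * 0.24^2
I = 54.94 * 0.0576 = 3.1645 kg*m^2

3.1645 kg*m^2


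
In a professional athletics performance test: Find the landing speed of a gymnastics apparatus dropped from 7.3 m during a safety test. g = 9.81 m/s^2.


v = sqrt(2 * g * h)
v = sqrt(2 * 9.81 * 7.3)
v = sqrt(143.226) = 11.9677 m/s

11.9677 m/s


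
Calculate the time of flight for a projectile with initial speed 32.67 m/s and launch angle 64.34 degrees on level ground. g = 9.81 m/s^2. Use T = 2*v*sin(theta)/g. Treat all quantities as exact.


T = 2*v*sin(theta)/g
sin(theta) = sin(64.34 deg) = 0.9014
T = 2*32.67*0.9014 / 9.81
T = 58.8961 / 9.81 = 6.0037 s

6.0037 s


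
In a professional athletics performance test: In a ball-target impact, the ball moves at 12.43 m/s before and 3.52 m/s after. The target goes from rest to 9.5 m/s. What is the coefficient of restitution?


e = (v2_after - v1_after) / (v1_before - v2_before)
Numerator = 9.5 - 3.52 = 5.98
Denominator = 12.43 - 0 = 12.43
e = 5.98 / 12.43 = 0.4811

0.4811


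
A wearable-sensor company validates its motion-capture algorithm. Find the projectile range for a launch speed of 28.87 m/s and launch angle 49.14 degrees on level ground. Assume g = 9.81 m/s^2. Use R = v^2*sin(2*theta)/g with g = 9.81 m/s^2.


R = v^2 * sin(2*theta) / g
Convert angle to radians: theta = 49.14 deg = 0.8577 rad
sin(2*theta) = sin(1.7153) = 0.9896
R = 28.87^2 * 0.9896 / 9.81
R = 833.4769 * 0.9896 / 9.81 = 84.0763 m

84.0763 m


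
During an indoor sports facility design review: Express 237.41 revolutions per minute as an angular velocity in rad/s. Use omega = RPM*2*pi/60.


omega = RPM * 2 * pi / 60
omega = 237.41 * 2 * 3.14159 / 60
omega = 1491.691 / 60 = 24.8615 rad/s

24.8615 rad/s


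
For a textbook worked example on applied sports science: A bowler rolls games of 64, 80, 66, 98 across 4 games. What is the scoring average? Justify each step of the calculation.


Average = sum / n
Sum = 308
Average = 308 / 4 = 77

77


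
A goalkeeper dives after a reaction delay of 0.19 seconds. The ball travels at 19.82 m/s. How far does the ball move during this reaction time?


d = v * t
d = 19.82 * 0.19
d = 3.7658 m

3.7658 m


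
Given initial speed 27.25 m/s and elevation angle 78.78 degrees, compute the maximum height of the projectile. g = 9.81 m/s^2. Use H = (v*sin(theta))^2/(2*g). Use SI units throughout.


H = (v*sin(theta))^2 / (2*g)
vy = v*sin(theta) = 27.25 * sin(78.78 deg) = 26.7292 m/s
H = vy^2 / (2*g) = 714.449 / (2*9.81)
H = 714.449 / 19.62 = 36.4143 m

36.4143 m


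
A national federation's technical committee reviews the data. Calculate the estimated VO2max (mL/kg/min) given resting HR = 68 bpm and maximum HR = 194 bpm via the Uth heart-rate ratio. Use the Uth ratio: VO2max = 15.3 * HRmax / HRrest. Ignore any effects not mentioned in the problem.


VO2max = 15.3 * HRmax / HRrest
VO2max = 15.3 * 194 / 68
VO2max = 2968.2 / 68 = 43.65 mL/kg/min

43.65 mL/kg/min


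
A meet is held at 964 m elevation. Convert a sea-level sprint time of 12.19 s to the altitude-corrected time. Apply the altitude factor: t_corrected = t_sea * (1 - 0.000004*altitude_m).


Correction factor = 1 - 0.000004 * 964 = 0.996144
t_corrected = t_sea * factor = 12.19 * 0.996144
t_corrected = 12.143 s

12.143 s


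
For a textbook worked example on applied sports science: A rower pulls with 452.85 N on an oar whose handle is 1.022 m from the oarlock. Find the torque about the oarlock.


tau = F * d
tau = 452.85 * 1.022
tau = 462.8127 N*m

462.8127 N*m


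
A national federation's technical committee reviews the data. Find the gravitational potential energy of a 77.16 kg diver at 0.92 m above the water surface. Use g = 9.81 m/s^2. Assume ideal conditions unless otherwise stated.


PE = m * g * h
PE = 77.16 * 9.81 * 0.92
PE = 756.9396 * 0.92 = 696.3844 J

696.3844 J


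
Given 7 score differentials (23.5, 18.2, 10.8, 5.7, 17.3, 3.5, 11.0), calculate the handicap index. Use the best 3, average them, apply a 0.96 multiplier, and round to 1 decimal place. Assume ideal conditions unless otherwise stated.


All differentials: 23.5, 18.2, 10.8, 5.7, 17.3, 3.5, 11.0
Sorted: 3.5, 5.7, 10.8, 11.0, 17.3, 18.2, 23.5
Best 3: 3.5, 5.7, 10.8
Average of best = 20 / 3 = 6.6667
Raw index = 6.6667 * 0.96 = 6.4
Handicap index = round(6.4, 1) = 6.4

6.4


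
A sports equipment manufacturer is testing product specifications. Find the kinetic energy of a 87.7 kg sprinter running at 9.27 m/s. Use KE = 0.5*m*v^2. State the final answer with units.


KE = 0.5 * m * v^2
KE = 0.5 * 87.7 * 9.27^2
KE = 0.5 * 87.7 * 85.9329 = 3768.1577 J

3768.1577 J


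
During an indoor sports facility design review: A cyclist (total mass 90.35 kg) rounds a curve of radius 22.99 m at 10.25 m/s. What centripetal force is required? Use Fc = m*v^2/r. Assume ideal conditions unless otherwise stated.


Fc = m * v^2 / r
v^2 = 10.25^2 = 105.0625
Fc = 90.35 * 105.0625 / 22.99
Fc = 9492.3969 / 22.99 = 412.8924 N

412.8924 N


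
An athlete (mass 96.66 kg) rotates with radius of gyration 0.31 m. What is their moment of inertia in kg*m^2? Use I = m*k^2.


I = m * k^2
I = 96.66 * 0.31^2
I = 96.66 * 0.0961 = 9.289 kg*m^2

9.289 kg*m^2


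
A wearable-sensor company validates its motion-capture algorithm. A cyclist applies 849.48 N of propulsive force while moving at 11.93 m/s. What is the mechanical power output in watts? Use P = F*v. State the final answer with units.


P = F * v
P = 849.48 * 11.93
P = 10134.2964 W

10134.2964 W


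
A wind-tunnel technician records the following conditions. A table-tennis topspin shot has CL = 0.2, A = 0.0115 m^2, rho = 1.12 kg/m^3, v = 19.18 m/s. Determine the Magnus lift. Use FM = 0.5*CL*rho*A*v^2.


FM = 0.5 * CL * rho * A * v^2
FM = 0.5 * 0.2 * 1.12 * 0.0115 * 19.18^2
v^2 = 367.8724
FM = 0.5 * 0.2 * 1.12 * 0.0115 * 367.8724 = 0.4738 N

0.4738 N


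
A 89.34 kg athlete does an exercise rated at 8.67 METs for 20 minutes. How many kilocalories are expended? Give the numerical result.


kcal = MET * mass * time_hr
Convert time: 20 min = 0.3333 hr
kcal = 8.67 * 89.34 * 0.3333
kcal = 258.1926 kcal

258.1926 kcal


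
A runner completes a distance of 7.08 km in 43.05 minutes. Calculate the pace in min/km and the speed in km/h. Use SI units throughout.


Pace = time / distance = 43.05 min / 7.08 km = 6.0805 min/km
Speed = distance / time_in_hours = 7.08 / 0.7175 hr
Speed = 9.8676 km/h

6.0805 min/km, 9.8676 km/h


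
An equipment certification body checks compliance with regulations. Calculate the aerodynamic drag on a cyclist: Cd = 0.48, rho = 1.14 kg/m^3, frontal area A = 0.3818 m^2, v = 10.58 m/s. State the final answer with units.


Fd = 0.5 * Cd * rho * A * v^2
Fd = 0.5 * 0.48 * 1.14 * 0.3818 * 10.58^2
v^2 = 111.9364
Fd = 0.5 * 0.48 * 1.14 * 0.3818 * 111.9364 = 11.6929 N

11.6929 N


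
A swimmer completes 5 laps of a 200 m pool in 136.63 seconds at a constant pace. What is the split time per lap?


Split time = total_time / n_laps = 136.63 / 5
Split time = 27.326 s per lap

27.326 s


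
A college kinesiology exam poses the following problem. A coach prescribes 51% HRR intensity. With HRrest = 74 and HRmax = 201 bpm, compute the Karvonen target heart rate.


Target = HRrest + pct*(HRmax - HRrest)
Heart rate reserve = HRmax - HRrest = 201 - 74 = 127 bpm
Fraction = 51% = 0.51
Target = 74 + 0.51 * 127
Target = 74 + 64.77 = 138.77 bpm

138.77 bpm


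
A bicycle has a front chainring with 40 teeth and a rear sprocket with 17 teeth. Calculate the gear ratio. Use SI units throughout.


GR = front_teeth / rear_teeth
GR = 40 / 17
GR = 2.3529

2.3529


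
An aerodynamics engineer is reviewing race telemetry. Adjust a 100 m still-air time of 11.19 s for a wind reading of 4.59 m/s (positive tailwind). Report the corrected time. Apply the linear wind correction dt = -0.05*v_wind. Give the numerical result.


dt = -0.05 * v_wind = -0.05 * 4.59 = -0.2295 s
t_corrected = t_still + dt = 11.19 + (-0.2295)
t_corrected = 10.9605 s

10.9605 s


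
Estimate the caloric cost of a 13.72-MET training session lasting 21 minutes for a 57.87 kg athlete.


kcal = MET * mass * time_hr
Convert time: 21 min = 0.35 hr
kcal = 13.72 * 57.87 * 0.35
kcal = 277.8917 kcal

277.8917 kcal


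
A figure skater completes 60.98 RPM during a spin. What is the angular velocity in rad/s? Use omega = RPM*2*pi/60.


omega = RPM * 2 * pi / 60
omega = 60.98 * 2 * 3.14159 / 60
omega = 383.1486 / 60 = 6.3858 rad/s

6.3858 rad/s


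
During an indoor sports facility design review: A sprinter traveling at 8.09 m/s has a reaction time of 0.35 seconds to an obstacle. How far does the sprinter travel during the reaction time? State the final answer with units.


d = v * t
d = 8.09 * 0.35
d = 2.8315 m

2.8315 m


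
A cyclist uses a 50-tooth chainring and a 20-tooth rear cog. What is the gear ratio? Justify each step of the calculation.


GR = front_teeth / rear_teeth
GR = 50 / 20
GR = 2.5

2.5


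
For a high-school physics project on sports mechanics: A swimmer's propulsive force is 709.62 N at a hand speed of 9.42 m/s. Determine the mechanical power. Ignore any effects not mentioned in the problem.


P = F * v
P = 709.62 * 9.42
P = 6684.6204 W

6684.6204 W


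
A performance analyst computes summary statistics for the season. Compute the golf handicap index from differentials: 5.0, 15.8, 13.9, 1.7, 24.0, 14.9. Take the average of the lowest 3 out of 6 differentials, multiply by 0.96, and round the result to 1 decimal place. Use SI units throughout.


All differentials: 5.0, 15.8, 13.9, 1.7, 24.0, 14.9
Sorted: 1.7, 5.0, 13.9, 14.9, 15.8, 24.0
Best 3: 1.7, 5.0, 13.9
Average of best = 20.6 / 3 = 6.8667
Raw index = 6.8667 * 0.96 = 6.592
Handicap index = round(6.592, 1) = 6.6

6.6


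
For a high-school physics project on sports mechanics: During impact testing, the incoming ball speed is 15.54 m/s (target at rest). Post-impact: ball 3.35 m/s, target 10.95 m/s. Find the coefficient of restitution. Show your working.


e = (v2_after - v1_after) / (v1_before - v2_before)
Numerator = 10.95 - 3.35 = 7.6
Denominator = 15.54 - 0 = 15.54
e = 7.6 / 15.54 = 0.4891

0.4891


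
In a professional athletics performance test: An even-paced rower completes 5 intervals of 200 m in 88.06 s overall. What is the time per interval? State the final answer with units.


Split time = total_time / n_laps = 88.06 / 5
Split time = 17.612 s per lap

17.612 s


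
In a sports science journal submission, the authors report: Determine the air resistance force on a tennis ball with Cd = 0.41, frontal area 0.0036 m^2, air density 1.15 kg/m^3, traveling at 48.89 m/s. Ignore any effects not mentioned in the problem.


Fd = 0.5 * Cd * rho * A * v^2
Fd = 0.5 * 0.41 * 1.15 * 0.0036 * 48.89^2
v^2 = 2390.2321
Fd = 0.5 * 0.41 * 1.15 * 0.0036 * 2390.2321 = 2.0286 N

2.0286 N


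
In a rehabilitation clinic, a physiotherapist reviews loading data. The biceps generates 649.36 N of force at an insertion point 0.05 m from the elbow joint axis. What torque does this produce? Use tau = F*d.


tau = F * d
tau = 649.36 * 0.05
tau = 32.468 N*m

32.468 N*m


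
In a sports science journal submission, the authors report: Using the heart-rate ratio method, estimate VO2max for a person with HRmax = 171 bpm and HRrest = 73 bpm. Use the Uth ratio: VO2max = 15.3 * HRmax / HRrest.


VO2max = 15.3 * HRmax / HRrest
VO2max = 15.3 * 171 / 73
VO2max = 2616.3 / 73 = 35.8397 mL/kg/min

35.8397 mL/kg/min


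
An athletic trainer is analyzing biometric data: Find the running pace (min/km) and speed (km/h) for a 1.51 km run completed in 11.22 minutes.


Pace = time / distance = 11.22 min / 1.51 km = 7.4305 min/km
Speed = distance / time_in_hours = 1.51 / 0.187 hr
Speed = 8.0749 km/h

7.4305 min/km, 8.0749 km/h


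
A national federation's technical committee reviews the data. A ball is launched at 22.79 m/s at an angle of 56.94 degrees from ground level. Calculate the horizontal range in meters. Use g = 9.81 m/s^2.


R = v^2 * sin(2*theta) / g
Convert angle to radians: theta = 56.94 deg = 0.9938 rad
sin(2*theta) = sin(1.9876) = 0.9144
R = 22.79^2 * 0.9144 / 9.81
R = 519.3841 * 0.9144 / 9.81 = 48.4121 m

48.4121 m


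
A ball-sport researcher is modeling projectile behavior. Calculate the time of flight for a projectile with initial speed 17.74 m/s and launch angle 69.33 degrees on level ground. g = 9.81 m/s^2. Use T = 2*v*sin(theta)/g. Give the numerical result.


T = 2*v*sin(theta)/g
sin(theta) = sin(69.33 deg) = 0.9356
T = 2*17.74*0.9356 / 9.81
T = 33.1961 / 9.81 = 3.3839 s

3.3839 s


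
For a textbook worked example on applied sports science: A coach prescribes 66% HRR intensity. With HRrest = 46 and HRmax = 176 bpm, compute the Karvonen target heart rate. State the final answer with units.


Target = HRrest + pct*(HRmax - HRrest)
Heart rate reserve = HRmax - HRrest = 176 - 46 = 130 bpm
Fraction = 66% = 0.66
Target = 46 + 0.66 * 130
Target = 46 + 85.8 = 131.8 bpm

131.8 bpm


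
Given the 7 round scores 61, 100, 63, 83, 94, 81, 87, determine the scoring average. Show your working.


Average = sum / n
Sum = 569
Average = 569 / 7 = 81.2857

81.2857


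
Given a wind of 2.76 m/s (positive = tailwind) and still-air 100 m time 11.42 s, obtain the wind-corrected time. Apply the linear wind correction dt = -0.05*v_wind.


dt = -0.05 * v_wind = -0.05 * 2.76 = -0.138 s
t_corrected = t_still + dt = 11.42 + (-0.138)
t_corrected = 11.282 s

11.282 s


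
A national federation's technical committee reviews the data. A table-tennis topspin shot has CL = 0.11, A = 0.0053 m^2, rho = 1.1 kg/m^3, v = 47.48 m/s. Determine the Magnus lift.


FM = 0.5 * CL * rho * A * v^2
FM = 0.5 * 0.11 * 1.1 * 0.0053 * 47.48^2
v^2 = 2254.3504
FM = 0.5 * 0.11 * 1.1 * 0.0053 * 2254.3504 = 0.7229 N

0.7229 N


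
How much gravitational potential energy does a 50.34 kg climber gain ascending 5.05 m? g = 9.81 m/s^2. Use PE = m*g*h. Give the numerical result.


PE = m * g * h
PE = 50.34 * 9.81 * 5.05
PE = 493.8354 * 5.05 = 2493.8688 J

2493.8688 J


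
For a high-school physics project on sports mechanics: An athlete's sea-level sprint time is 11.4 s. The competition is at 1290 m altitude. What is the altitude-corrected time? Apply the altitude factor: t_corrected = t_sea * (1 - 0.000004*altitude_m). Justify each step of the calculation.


Correction factor = 1 - 0.000004 * 1290 = 0.99484
t_corrected = t_sea * factor = 11.4 * 0.99484
t_corrected = 11.3412 s

11.3412 s


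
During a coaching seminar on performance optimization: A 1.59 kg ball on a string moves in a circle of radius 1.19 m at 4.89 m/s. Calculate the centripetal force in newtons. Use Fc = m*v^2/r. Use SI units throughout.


Fc = m * v^2 / r
v^2 = 4.89^2 = 23.9121
Fc = 1.59 * 23.9121 / 1.19
Fc = 38.0202 / 1.19 = 31.9498 N

31.9498 N


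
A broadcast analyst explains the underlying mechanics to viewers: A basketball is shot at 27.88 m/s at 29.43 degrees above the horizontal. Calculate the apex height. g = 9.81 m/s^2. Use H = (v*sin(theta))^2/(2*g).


H = (v*sin(theta))^2 / (2*g)
vy = v*sin(theta) = 27.88 * sin(29.43 deg) = 13.6991 m/s
H = vy^2 / (2*g) = 187.6657 / (2*9.81)
H = 187.6657 / 19.62 = 9.565 m

9.565 m


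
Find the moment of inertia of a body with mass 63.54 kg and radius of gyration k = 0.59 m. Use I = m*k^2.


I = m * k^2
I = 63.54 * 0.59^2
I = 63.54 * 0.3481 = 22.1183 kg*m^2

22.1183 kg*m^2


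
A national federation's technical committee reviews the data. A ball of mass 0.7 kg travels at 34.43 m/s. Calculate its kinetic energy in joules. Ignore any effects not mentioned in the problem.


KE = 0.5 * m * v^2
KE = 0.5 * 0.7 * 34.43^2
KE = 0.5 * 0.7 * 1185.4249 = 414.8987 J

414.8987 J


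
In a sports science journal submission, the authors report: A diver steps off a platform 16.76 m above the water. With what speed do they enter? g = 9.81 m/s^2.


v = sqrt(2 * g * h)
v = sqrt(2 * 9.81 * 16.76)
v = sqrt(328.8312) = 18.1337 m/s

18.1337 m/s


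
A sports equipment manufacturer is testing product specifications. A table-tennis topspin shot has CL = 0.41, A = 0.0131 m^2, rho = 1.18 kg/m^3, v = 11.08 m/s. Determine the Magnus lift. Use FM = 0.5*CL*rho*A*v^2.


FM = 0.5 * CL * rho * A * v^2
FM = 0.5 * 0.41 * 1.18 * 0.0131 * 11.08^2
v^2 = 122.7664
FM = 0.5 * 0.41 * 1.18 * 0.0131 * 122.7664 = 0.389 N

0.389 N


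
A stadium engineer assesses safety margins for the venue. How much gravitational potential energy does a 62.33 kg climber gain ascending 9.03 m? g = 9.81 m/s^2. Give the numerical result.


PE = m * g * h
PE = 62.33 * 9.81 * 9.03
PE = 611.4573 * 9.03 = 5521.4594 J

5521.4594 J


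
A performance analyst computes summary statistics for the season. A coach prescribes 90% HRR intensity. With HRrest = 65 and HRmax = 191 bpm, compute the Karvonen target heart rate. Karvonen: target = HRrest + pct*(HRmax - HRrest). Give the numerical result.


Target = HRrest + pct*(HRmax - HRrest)
Heart rate reserve = HRmax - HRrest = 191 - 65 = 126 bpm
Fraction = 90% = 0.9
Target = 65 + 0.9 * 126
Target = 65 + 113.4 = 178.4 bpm

178.4 bpm


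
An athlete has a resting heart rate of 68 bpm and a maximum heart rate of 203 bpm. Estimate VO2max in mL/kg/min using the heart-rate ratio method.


VO2max = 15.3 * HRmax / HRrest
VO2max = 15.3 * 203 / 68
VO2max = 3105.9 / 68 = 45.675 mL/kg/min

45.675 mL/kg/min


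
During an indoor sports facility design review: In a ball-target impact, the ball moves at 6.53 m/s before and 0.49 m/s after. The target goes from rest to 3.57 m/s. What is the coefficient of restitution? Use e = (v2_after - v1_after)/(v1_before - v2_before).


e = (v2_after - v1_after) / (v1_before - v2_before)
Numerator = 3.57 - 0.49 = 3.08
Denominator = 6.53 - 0 = 6.53
e = 3.08 / 6.53 = 0.4717

0.4717


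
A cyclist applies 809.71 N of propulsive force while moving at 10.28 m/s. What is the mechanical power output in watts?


P = F * v
P = 809.71 * 10.28
P = 8323.8188 W

8323.8188 W


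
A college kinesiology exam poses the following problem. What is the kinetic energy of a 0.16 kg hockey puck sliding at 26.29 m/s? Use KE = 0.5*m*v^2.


KE = 0.5 * m * v^2
KE = 0.5 * 0.16 * 26.29^2
KE = 0.5 * 0.16 * 691.1641 = 55.2931 J

55.2931 J


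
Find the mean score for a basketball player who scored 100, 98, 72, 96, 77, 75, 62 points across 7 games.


Average = sum / n
Sum = 580
Average = 580 / 7 = 82.8571

82.8571


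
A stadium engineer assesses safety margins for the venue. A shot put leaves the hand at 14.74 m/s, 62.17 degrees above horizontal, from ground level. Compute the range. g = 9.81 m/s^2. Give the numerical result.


R = v^2 * sin(2*theta) / g
Convert angle to radians: theta = 62.17 deg = 1.0851 rad
sin(2*theta) = sin(2.1701) = 0.8257
R = 14.74^2 * 0.8257 / 9.81
R = 217.2676 * 0.8257 / 9.81 = 18.2873 m

18.2873 m


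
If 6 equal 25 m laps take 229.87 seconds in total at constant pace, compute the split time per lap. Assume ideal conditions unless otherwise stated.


Split time = total_time / n_laps = 229.87 / 6
Split time = 38.3117 s per lap

38.3117 s


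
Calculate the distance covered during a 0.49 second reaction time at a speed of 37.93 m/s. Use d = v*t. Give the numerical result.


d = v * t
d = 37.93 * 0.49
d = 18.5857 m

18.5857 m


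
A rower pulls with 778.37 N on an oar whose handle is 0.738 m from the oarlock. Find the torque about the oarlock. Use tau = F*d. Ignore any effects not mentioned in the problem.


tau = F * d
tau = 778.37 * 0.738
tau = 574.4371 N*m

574.4371 N*m


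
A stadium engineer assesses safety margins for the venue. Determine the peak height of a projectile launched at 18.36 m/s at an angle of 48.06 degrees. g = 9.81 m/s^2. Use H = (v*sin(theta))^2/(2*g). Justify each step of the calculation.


H = (v*sin(theta))^2 / (2*g)
vy = v*sin(theta) = 18.36 * sin(48.06 deg) = 13.657 m/s
H = vy^2 / (2*g) = 186.5136 / (2*9.81)
H = 186.5136 / 19.62 = 9.5063 m

9.5063 m


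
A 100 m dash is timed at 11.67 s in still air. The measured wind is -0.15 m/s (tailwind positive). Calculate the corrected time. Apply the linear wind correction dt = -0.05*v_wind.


dt = -0.05 * v_wind = -0.05 * -0.15 = 0.0075 s
t_corrected = t_still + dt = 11.67 + (0.0075)
t_corrected = 11.6775 s

11.6775 s


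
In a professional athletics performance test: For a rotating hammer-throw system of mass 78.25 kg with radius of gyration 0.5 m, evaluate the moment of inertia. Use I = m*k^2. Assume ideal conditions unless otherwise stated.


I = m * k^2
I = 78.25 * 0.5^2
I = 78.25 * 0.25 = 19.5625 kg*m^2

19.5625 kg*m^2


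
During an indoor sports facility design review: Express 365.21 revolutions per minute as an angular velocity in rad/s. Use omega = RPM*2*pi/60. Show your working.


omega = RPM * 2 * pi / 60
omega = 365.21 * 2 * 3.14159 / 60
omega = 2294.6821 / 60 = 38.2447 rad/s

38.2447 rad/s


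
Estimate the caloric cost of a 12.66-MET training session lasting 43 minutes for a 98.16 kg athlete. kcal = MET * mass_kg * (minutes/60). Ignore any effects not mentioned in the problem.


kcal = MET * mass * time_hr
Convert time: 43 min = 0.7167 hr
kcal = 12.66 * 98.16 * 0.7167
kcal = 890.6057 kcal

890.6057 kcal


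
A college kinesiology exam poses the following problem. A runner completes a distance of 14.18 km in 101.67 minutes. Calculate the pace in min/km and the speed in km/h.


Pace = time / distance = 101.67 min / 14.18 km = 7.17 min/km
Speed = distance / time_in_hours = 14.18 / 1.6945 hr
Speed = 8.3683 km/h

7.17 min/km, 8.3683 km/h


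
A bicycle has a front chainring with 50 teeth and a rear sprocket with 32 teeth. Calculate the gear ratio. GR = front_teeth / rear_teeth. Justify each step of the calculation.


GR = front_teeth / rear_teeth
GR = 50 / 32
GR = 1.5625

1.5625


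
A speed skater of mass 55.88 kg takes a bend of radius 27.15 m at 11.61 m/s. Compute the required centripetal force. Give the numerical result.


Fc = m * v^2 / r
v^2 = 11.61^2 = 134.7921
Fc = 55.88 * 134.7921 / 27.15
Fc = 7532.1825 / 27.15 = 277.4285 N

277.4285 N


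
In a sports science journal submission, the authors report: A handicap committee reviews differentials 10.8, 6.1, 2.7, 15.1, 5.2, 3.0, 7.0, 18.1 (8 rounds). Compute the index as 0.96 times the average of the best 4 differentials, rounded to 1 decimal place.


All differentials: 10.8, 6.1, 2.7, 15.1, 5.2, 3.0, 7.0, 18.1
Sorted: 2.7, 3.0, 5.2, 6.1, 7.0, 10.8, 15.1, 18.1
Best 4: 2.7, 3.0, 5.2, 6.1
Average of best = 17 / 4 = 4.25
Raw index = 4.25 * 0.96 = 4.08
Handicap index = round(4.08, 1) = 4.1

4.1


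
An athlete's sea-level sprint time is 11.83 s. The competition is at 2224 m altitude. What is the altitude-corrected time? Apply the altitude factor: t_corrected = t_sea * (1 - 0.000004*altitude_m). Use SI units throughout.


Correction factor = 1 - 0.000004 * 2224 = 0.991104
t_corrected = t_sea * factor = 11.83 * 0.991104
t_corrected = 11.7248 s

11.7248 s


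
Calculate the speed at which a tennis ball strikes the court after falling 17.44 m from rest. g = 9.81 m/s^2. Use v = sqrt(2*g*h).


v = sqrt(2 * g * h)
v = sqrt(2 * 9.81 * 17.44)
v = sqrt(342.1728) = 18.4979 m/s

18.4979 m/s


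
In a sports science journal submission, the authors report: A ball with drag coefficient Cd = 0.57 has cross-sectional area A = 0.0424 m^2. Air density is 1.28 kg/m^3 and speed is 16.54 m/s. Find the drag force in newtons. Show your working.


Fd = 0.5 * Cd * rho * A * v^2
Fd = 0.5 * 0.57 * 1.28 * 0.0424 * 16.54^2
v^2 = 273.5716
Fd = 0.5 * 0.57 * 1.28 * 0.0424 * 273.5716 = 4.2315 N

4.2315 N


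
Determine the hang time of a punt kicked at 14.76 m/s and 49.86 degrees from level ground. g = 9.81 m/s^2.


T = 2*v*sin(theta)/g
sin(theta) = sin(49.86 deg) = 0.7645
T = 2*14.76*0.7645 / 9.81
T = 22.5672 / 9.81 = 2.3004 s

2.3004 s


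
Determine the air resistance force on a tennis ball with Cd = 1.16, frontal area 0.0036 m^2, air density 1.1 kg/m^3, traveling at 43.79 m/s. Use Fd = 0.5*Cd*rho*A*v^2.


Fd = 0.5 * Cd * rho * A * v^2
Fd = 0.5 * 1.16 * 1.1 * 0.0036 * 43.79^2
v^2 = 1917.5641
Fd = 0.5 * 1.16 * 1.1 * 0.0036 * 1917.5641 = 4.4043 N

4.4043 N


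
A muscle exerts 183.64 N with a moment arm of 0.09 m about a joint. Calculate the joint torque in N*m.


tau = F * d
tau = 183.64 * 0.09
tau = 16.5276 N*m

16.5276 N*m


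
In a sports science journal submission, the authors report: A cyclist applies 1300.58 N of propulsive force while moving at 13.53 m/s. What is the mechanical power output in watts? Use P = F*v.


P = F * v
P = 1300.58 * 13.53
P = 17596.8474 W

17596.8474 W


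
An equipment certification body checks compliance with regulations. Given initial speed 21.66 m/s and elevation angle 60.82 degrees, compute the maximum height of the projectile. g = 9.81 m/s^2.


H = (v*sin(theta))^2 / (2*g)
vy = v*sin(theta) = 21.66 * sin(60.82 deg) = 18.9112 m/s
H = vy^2 / (2*g) = 357.6327 / (2*9.81)
H = 357.6327 / 19.62 = 18.228 m

18.228 m


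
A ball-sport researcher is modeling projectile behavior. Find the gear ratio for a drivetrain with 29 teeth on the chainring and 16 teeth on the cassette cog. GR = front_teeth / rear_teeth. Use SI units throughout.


GR = front_teeth / rear_teeth
GR = 29 / 16
GR = 1.8125

1.8125


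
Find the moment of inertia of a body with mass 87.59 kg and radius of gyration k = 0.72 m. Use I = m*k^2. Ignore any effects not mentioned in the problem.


I = m * k^2
I = 87.59 * 0.72^2
I = 87.59 * 0.5184 = 45.4067 kg*m^2

45.4067 kg*m^2


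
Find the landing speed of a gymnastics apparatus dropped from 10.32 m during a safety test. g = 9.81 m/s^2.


v = sqrt(2 * g * h)
v = sqrt(2 * 9.81 * 10.32)
v = sqrt(202.4784) = 14.2295 m/s

14.2295 m/s


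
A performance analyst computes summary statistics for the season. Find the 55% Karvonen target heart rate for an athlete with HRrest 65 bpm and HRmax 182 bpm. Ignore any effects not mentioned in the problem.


Target = HRrest + pct*(HRmax - HRrest)
Heart rate reserve = HRmax - HRrest = 182 - 65 = 117 bpm
Fraction = 55% = 0.55
Target = 65 + 0.55 * 117
Target = 65 + 64.35 = 129.35 bpm

129.35 bpm


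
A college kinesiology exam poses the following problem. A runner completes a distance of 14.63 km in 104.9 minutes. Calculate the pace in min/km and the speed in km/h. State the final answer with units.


Pace = time / distance = 104.9 min / 14.63 km = 7.1702 min/km
Speed = distance / time_in_hours = 14.63 / 1.7483 hr
Speed = 8.368 km/h

7.1702 min/km, 8.368 km/h


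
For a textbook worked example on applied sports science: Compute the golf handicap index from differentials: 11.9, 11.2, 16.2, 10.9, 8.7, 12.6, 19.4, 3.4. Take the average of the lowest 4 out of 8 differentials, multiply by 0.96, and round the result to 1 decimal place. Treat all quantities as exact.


All differentials: 11.9, 11.2, 16.2, 10.9, 8.7, 12.6, 19.4, 3.4
Sorted: 3.4, 8.7, 10.9, 11.2, 11.9, 12.6, 16.2, 19.4
Best 4: 3.4, 8.7, 10.9, 11.2
Average of best = 34.2 / 4 = 8.55
Raw index = 8.55 * 0.96 = 8.208
Handicap index = round(8.208, 1) = 8.2

8.2


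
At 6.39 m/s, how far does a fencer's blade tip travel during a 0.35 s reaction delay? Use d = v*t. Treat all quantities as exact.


d = v * t
d = 6.39 * 0.35
d = 2.2365 m

2.2365 m


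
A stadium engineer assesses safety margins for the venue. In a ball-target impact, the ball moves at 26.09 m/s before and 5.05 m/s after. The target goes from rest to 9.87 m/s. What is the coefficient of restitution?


e = (v2_after - v1_after) / (v1_before - v2_before)
Numerator = 9.87 - 5.05 = 4.82
Denominator = 26.09 - 0 = 26.09
e = 4.82 / 26.09 = 0.1847

0.1847


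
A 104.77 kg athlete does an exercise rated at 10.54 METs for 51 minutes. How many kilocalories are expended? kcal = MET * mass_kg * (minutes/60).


kcal = MET * mass * time_hr
Convert time: 51 min = 0.85 hr
kcal = 10.54 * 104.77 * 0.85
kcal = 938.6344 kcal

938.6344 kcal


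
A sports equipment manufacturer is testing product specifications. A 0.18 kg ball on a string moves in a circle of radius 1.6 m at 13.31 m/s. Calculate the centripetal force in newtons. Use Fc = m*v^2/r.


Fc = m * v^2 / r
v^2 = 13.31^2 = 177.1561
Fc = 0.18 * 177.1561 / 1.6
Fc = 31.8881 / 1.6 = 19.9301 N

19.9301 N


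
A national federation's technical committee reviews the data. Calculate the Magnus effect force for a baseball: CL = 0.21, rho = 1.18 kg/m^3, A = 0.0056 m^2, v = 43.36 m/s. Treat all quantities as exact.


FM = 0.5 * CL * rho * A * v^2
FM = 0.5 * 0.21 * 1.18 * 0.0056 * 43.36^2
v^2 = 1880.0896
FM = 0.5 * 0.21 * 1.18 * 0.0056 * 1880.0896 = 1.3045 N

1.3045 N


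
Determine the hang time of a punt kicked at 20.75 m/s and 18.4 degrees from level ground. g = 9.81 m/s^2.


T = 2*v*sin(theta)/g
sin(theta) = sin(18.4 deg) = 0.3156
T = 2*20.75*0.3156 / 9.81
T = 13.0994 / 9.81 = 1.3353 s

1.3353 s


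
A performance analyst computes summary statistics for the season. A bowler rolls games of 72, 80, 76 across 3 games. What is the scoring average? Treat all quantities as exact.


Average = sum / n
Sum = 228
Average = 228 / 3 = 76

76


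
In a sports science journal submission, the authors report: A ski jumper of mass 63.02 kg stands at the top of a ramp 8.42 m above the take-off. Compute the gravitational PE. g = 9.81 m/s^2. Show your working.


PE = m * g * h
PE = 63.02 * 9.81 * 8.42
PE = 618.2262 * 8.42 = 5205.4646 J

5205.4646 J


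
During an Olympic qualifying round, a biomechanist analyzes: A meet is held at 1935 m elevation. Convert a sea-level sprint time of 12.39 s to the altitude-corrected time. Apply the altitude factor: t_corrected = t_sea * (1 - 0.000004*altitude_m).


Correction factor = 1 - 0.000004 * 1935 = 0.99226
t_corrected = t_sea * factor = 12.39 * 0.99226
t_corrected = 12.2941 s

12.2941 s


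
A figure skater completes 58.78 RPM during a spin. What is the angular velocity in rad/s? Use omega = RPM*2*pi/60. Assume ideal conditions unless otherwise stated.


omega = RPM * 2 * pi / 60
omega = 58.78 * 2 * 3.14159 / 60
omega = 369.3256 / 60 = 6.1554 rad/s

6.1554 rad/s


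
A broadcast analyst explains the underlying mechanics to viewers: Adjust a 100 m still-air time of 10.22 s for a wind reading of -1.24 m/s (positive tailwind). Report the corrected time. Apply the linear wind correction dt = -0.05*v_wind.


dt = -0.05 * v_wind = -0.05 * -1.24 = 0.062 s
t_corrected = t_still + dt = 10.22 + (0.062)
t_corrected = 10.282 s

10.282 s


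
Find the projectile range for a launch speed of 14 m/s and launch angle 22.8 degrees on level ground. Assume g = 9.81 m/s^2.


R = v^2 * sin(2*theta) / g
Convert angle to radians: theta = 22.8 deg = 0.3979 rad
sin(2*theta) = sin(0.7959) = 0.7145
R = 14^2 * 0.7145 / 9.81
R = 196 * 0.7145 / 9.81 = 14.2749 m

14.2749 m


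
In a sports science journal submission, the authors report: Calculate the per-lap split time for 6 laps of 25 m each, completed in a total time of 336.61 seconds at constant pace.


Split time = total_time / n_laps = 336.61 / 6
Split time = 56.1017 s per lap

56.1017 s


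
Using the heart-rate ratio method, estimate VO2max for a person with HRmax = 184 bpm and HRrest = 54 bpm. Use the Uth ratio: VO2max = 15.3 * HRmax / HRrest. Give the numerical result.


VO2max = 15.3 * HRmax / HRrest
VO2max = 15.3 * 184 / 54
VO2max = 2815.2 / 54 = 52.1333 mL/kg/min

52.1333 mL/kg/min


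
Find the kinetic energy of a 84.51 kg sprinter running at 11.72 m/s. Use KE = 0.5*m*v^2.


KE = 0.5 * m * v^2
KE = 0.5 * 84.51 * 11.72^2
KE = 0.5 * 84.51 * 137.3584 = 5804.0792 J

5804.0792 J


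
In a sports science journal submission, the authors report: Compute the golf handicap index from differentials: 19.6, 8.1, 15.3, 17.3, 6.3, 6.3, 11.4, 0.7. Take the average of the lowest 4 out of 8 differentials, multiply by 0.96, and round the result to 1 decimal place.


All differentials: 19.6, 8.1, 15.3, 17.3, 6.3, 6.3, 11.4, 0.7
Sorted: 0.7, 6.3, 6.3, 8.1, 11.4, 15.3, 17.3, 19.6
Best 4: 0.7, 6.3, 6.3, 8.1
Average of best = 21.4 / 4 = 5.35
Raw index = 5.35 * 0.96 = 5.136
Handicap index = round(5.136, 1) = 5.1

5.1


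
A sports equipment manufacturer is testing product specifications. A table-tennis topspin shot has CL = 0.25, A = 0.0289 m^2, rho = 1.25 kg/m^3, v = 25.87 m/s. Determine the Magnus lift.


FM = 0.5 * CL * rho * A * v^2
FM = 0.5 * 0.25 * 1.25 * 0.0289 * 25.87^2
v^2 = 669.2569
FM = 0.5 * 0.25 * 1.25 * 0.0289 * 669.2569 = 3.0221 N

3.0221 N


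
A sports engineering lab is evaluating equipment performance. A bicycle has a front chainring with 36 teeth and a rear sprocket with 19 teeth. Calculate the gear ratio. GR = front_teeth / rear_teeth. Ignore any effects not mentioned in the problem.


GR = front_teeth / rear_teeth
GR = 36 / 19
GR = 1.8947

1.8947


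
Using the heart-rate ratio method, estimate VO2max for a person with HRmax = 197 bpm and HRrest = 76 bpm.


VO2max = 15.3 * HRmax / HRrest
VO2max = 15.3 * 197 / 76
VO2max = 3014.1 / 76 = 39.6592 mL/kg/min

39.6592 mL/kg/min


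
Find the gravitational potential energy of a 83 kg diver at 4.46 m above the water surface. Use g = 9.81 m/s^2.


PE = m * g * h
PE = 83 * 9.81 * 4.46
PE = 814.23 * 4.46 = 3631.4658 J

3631.4658 J


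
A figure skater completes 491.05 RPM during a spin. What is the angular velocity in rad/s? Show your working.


omega = RPM * 2 * pi / 60
omega = 491.05 * 2 * 3.14159 / 60
omega = 3085.3581 / 60 = 51.4226 rad/s

51.4226 rad/s


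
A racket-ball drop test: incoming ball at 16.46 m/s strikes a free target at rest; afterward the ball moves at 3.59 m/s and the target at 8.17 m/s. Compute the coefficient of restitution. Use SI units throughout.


e = (v2_after - v1_after) / (v1_before - v2_before)
Numerator = 8.17 - 3.59 = 4.58
Denominator = 16.46 - 0 = 16.46
e = 4.58 / 16.46 = 0.2783

0.2783


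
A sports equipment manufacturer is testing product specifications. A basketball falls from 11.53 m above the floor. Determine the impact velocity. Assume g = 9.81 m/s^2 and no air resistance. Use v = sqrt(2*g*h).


v = sqrt(2 * g * h)
v = sqrt(2 * 9.81 * 11.53)
v = sqrt(226.2186) = 15.0406 m/s

15.0406 m/s


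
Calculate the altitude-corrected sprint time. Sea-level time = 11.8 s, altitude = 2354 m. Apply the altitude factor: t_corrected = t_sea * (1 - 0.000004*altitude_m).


Correction factor = 1 - 0.000004 * 2354 = 0.990584
t_corrected = t_sea * factor = 11.8 * 0.990584
t_corrected = 11.6889 s

11.6889 s


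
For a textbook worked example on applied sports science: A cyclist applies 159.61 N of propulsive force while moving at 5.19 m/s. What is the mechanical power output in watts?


P = F * v
P = 159.61 * 5.19
P = 828.3759 W

828.3759 W


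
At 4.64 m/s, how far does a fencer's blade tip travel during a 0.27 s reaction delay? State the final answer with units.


d = v * t
d = 4.64 * 0.27
d = 1.2528 m

1.2528 m


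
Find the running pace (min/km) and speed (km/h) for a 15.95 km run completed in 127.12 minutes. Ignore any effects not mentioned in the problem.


Pace = time / distance = 127.12 min / 15.95 km = 7.9699 min/km
Speed = distance / time_in_hours = 15.95 / 2.1187 hr
Speed = 7.5283 km/h

7.9699 min/km, 7.5283 km/h


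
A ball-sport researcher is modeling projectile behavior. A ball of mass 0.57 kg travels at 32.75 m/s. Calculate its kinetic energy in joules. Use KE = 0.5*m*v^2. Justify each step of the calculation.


KE = 0.5 * m * v^2
KE = 0.5 * 0.57 * 32.75^2
KE = 0.5 * 0.57 * 1072.5625 = 305.6803 J

305.6803 J
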